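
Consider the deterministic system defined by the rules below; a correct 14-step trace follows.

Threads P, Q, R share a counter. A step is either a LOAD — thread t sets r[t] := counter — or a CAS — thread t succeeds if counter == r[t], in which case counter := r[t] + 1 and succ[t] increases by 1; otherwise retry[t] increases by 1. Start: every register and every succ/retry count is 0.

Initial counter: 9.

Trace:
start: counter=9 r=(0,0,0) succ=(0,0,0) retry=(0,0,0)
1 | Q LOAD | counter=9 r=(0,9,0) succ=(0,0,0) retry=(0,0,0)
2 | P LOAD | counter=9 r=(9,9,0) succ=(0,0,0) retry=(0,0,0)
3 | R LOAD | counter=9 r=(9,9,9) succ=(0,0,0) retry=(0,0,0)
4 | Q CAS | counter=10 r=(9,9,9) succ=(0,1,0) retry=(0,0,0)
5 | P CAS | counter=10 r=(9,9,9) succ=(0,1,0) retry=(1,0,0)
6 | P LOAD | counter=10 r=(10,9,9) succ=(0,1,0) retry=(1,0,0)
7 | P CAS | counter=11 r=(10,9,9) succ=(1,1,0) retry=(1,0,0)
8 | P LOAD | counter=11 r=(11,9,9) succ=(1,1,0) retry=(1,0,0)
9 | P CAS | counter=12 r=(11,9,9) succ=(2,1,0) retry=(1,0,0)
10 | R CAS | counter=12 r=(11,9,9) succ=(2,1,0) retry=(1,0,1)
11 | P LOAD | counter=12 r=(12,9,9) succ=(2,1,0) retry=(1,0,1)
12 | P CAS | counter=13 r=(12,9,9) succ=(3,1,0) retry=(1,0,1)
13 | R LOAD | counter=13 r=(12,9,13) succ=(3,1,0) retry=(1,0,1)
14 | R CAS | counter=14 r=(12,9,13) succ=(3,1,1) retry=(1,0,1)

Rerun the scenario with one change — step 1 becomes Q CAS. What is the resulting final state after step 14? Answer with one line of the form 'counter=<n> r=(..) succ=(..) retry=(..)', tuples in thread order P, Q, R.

(re-executing from step 1 with the substitution; state before step 1: counter=9 r=(0,0,0) succ=(0,0,0) retry=(0,0,0))
1 | Q CAS | counter=9 r=(0,0,0) succ=(0,0,0) retry=(0,1,0)
2 | P LOAD | counter=9 r=(9,0,0) succ=(0,0,0) retry=(0,1,0)
3 | R LOAD | counter=9 r=(9,0,9) succ=(0,0,0) retry=(0,1,0)
4 | Q CAS | counter=9 r=(9,0,9) succ=(0,0,0) retry=(0,2,0)
5 | P CAS | counter=10 r=(9,0,9) succ=(1,0,0) retry=(0,2,0)
6 | P LOAD | counter=10 r=(10,0,9) succ=(1,0,0) retry=(0,2,0)
7 | P CAS | counter=11 r=(10,0,9) succ=(2,0,0) retry=(0,2,0)
8 | P LOAD | counter=11 r=(11,0,9) succ=(2,0,0) retry=(0,2,0)
9 | P CAS | counter=12 r=(11,0,9) succ=(3,0,0) retry=(0,2,0)
10 | R CAS | counter=12 r=(11,0,9) succ=(3,0,0) retry=(0,2,1)
11 | P LOAD | counter=12 r=(12,0,9) succ=(3,0,0) retry=(0,2,1)
12 | P CAS | counter=13 r=(12,0,9) succ=(4,0,0) retry=(0,2,1)
13 | R LOAD | counter=13 r=(12,0,13) succ=(4,0,0) retry=(0,2,1)
14 | R CAS | counter=14 r=(12,0,13) succ=(4,0,1) retry=(0,2,1)

counter=14 r=(12,0,13) succ=(4,0,1) retry=(0,2,1)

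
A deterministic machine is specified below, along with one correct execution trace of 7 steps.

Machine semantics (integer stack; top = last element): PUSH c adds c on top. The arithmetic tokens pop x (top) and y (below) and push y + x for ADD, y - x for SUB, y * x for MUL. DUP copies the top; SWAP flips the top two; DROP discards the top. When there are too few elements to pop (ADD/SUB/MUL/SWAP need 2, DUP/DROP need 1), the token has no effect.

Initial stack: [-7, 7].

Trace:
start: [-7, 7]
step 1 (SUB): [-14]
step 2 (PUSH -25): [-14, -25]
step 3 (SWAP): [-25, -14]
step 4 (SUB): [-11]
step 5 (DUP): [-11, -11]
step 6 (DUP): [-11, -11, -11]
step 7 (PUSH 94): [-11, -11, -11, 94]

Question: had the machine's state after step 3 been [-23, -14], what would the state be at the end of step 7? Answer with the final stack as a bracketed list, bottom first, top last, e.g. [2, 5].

state after step 3 := [-23, -14]
step 4 (SUB): [-9]
step 5 (DUP): [-9, -9]
step 6 (DUP): [-9, -9, -9]
step 7 (PUSH 94): [-9, -9, -9, 94]

[-9, -9, -9, 94]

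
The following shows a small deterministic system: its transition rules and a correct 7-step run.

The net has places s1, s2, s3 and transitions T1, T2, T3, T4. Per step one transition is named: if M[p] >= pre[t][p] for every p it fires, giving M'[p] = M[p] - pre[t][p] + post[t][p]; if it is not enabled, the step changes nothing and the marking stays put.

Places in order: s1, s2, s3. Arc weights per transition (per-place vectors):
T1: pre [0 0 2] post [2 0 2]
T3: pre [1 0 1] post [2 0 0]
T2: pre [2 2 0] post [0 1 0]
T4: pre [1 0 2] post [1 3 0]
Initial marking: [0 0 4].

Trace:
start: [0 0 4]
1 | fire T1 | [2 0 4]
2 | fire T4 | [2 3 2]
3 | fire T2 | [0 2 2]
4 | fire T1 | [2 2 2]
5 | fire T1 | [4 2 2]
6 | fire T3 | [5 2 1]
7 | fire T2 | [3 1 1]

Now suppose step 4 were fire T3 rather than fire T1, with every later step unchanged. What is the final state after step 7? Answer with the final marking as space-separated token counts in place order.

(re-executing from step 4 with the substitution; state before step 4: [0 2 2])
4 | fire T3 | [0 2 2]
5 | fire T1 | [2 2 2]
6 | fire T3 | [3 2 1]
7 | fire T2 | [1 1 1]

1 1 1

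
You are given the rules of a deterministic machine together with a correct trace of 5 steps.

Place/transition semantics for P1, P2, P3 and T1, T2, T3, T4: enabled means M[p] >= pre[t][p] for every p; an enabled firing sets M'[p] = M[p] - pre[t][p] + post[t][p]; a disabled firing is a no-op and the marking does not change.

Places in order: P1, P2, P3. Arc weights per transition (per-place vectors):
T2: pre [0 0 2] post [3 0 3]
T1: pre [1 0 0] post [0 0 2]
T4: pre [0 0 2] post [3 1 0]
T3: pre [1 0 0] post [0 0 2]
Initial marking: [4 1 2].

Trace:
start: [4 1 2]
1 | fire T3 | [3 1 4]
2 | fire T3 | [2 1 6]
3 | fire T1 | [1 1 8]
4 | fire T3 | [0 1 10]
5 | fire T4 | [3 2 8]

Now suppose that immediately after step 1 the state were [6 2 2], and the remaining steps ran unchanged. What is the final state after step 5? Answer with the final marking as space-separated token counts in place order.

6 3 6

state after step 1 := [6 2 2]
2 | fire T3 | [5 2 4]
3 | fire T1 | [4 2 6]
4 | fire T3 | [3 2 8]
5 | fire T4 | [6 3 6]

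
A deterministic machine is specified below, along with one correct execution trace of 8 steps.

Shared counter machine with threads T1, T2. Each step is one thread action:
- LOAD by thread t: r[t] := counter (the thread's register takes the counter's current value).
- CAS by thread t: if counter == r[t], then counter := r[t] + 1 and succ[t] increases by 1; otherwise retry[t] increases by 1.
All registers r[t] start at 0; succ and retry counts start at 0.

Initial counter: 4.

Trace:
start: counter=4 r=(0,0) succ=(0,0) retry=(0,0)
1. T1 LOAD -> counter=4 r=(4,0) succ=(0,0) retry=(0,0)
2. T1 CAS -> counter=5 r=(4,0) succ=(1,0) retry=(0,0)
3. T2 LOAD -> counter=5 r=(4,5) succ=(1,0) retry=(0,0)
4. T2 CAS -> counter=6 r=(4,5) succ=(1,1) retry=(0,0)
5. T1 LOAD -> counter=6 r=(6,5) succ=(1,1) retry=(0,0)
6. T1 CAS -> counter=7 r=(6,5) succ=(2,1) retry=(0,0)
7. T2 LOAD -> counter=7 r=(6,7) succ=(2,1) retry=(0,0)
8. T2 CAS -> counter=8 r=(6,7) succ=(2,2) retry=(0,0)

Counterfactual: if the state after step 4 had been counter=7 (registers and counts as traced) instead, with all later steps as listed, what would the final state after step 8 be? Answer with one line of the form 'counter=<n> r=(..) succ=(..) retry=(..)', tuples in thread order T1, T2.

state after step 4 := counter=7 r=(4,5) succ=(1,1) retry=(0,0)
5. T1 LOAD -> counter=7 r=(7,5) succ=(1,1) retry=(0,0)
6. T1 CAS -> counter=8 r=(7,5) succ=(2,1) retry=(0,0)
7. T2 LOAD -> counter=8 r=(7,8) succ=(2,1) retry=(0,0)
8. T2 CAS -> counter=9 r=(7,8) succ=(2,2) retry=(0,0)

counter=9 r=(7,8) succ=(2,2) retry=(0,0)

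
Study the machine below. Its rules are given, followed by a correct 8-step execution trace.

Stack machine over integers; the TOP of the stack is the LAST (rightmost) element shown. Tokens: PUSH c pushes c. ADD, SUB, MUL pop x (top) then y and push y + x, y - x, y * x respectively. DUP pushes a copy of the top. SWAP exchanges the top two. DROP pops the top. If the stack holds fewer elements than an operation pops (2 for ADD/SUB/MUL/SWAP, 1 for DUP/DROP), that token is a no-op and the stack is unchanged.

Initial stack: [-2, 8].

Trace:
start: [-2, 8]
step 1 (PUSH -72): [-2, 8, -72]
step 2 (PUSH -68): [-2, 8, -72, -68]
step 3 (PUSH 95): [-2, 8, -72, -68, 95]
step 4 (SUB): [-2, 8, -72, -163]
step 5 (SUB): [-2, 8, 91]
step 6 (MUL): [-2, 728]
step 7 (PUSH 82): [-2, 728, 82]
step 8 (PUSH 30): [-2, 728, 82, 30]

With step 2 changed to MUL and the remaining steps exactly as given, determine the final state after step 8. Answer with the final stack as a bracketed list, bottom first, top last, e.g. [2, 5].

[669, 82, 30]

(re-executing from step 2 with the substitution; state before step 2: [-2, 8, -72])
step 2 (MUL): [-2, -576]
step 3 (PUSH 95): [-2, -576, 95]
step 4 (SUB): [-2, -671]
step 5 (SUB): [669]
step 6 (MUL): [669]
step 7 (PUSH 82): [669, 82]
step 8 (PUSH 30): [669, 82, 30]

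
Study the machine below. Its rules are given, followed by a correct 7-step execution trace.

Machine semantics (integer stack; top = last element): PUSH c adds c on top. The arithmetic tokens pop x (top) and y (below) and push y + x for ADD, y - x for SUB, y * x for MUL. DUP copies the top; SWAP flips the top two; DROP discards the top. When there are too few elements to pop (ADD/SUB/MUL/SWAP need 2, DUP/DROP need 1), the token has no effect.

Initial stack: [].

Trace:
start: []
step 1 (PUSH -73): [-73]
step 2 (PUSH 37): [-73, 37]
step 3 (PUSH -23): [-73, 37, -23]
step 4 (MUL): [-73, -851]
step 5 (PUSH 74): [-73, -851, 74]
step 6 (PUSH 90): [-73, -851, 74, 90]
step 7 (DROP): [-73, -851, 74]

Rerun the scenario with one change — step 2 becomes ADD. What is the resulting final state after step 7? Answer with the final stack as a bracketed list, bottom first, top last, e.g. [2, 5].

[1679, 74]

(re-executing from step 2 with the substitution; state before step 2: [-73])
step 2 (ADD): [-73]
step 3 (PUSH -23): [-73, -23]
step 4 (MUL): [1679]
step 5 (PUSH 74): [1679, 74]
step 6 (PUSH 90): [1679, 74, 90]
step 7 (DROP): [1679, 74]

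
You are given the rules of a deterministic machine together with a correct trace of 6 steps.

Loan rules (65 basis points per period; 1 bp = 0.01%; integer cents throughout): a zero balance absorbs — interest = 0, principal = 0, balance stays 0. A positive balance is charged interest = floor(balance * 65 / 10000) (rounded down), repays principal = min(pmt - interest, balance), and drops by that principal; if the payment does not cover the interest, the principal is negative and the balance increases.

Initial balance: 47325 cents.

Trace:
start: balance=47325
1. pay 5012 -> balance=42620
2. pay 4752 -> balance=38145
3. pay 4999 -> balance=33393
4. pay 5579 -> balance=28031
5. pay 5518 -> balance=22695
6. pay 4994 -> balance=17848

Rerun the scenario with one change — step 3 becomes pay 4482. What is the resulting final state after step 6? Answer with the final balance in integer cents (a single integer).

18374

(re-executing from step 3 with the substitution; state before step 3: balance=38145)
3. pay 4482 -> balance=33910
4. pay 5579 -> balance=28551
5. pay 5518 -> balance=23218
6. pay 4994 -> balance=18374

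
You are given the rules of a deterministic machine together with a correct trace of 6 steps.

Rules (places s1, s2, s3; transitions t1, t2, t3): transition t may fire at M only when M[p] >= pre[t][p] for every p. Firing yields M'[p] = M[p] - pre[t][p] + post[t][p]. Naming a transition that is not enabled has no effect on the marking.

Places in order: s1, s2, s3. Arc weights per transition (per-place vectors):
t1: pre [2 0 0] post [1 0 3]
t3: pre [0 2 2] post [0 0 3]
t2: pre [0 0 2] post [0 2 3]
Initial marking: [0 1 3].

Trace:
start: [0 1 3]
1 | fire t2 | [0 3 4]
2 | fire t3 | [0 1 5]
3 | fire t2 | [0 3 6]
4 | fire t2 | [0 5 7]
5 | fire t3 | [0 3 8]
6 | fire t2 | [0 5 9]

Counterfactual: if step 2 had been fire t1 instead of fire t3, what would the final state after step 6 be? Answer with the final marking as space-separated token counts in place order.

0 7 8

(re-executing from step 2 with the substitution; state before step 2: [0 3 4])
2 | fire t1 | [0 3 4]
3 | fire t2 | [0 5 5]
4 | fire t2 | [0 7 6]
5 | fire t3 | [0 5 7]
6 | fire t2 | [0 7 8]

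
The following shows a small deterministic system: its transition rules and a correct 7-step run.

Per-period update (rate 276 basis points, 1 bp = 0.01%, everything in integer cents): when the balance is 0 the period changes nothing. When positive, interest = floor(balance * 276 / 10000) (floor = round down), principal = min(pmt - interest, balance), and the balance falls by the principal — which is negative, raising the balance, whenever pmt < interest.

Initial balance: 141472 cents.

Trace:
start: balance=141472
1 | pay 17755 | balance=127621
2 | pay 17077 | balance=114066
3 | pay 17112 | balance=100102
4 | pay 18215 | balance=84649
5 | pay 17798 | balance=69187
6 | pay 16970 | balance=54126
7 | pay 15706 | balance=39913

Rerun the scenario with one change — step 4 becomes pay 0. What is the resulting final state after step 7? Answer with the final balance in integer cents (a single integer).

(re-executing from step 4 with the substitution; state before step 4: balance=100102)
4 | pay 0 | balance=102864
5 | pay 17798 | balance=87905
6 | pay 16970 | balance=73361
7 | pay 15706 | balance=59679

59679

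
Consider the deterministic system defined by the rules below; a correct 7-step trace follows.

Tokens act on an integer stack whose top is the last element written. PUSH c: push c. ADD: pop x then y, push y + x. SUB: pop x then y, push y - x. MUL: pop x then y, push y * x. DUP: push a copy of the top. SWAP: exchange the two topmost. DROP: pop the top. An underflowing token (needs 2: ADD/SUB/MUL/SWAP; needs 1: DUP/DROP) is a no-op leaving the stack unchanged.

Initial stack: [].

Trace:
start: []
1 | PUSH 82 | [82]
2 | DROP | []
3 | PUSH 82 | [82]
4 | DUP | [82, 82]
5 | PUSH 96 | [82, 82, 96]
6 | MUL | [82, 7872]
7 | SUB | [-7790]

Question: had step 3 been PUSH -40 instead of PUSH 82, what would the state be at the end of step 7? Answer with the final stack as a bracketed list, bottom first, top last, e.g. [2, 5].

[3800]

(re-executing from step 3 with the substitution; state before step 3: [])
3 | PUSH -40 | [-40]
4 | DUP | [-40, -40]
5 | PUSH 96 | [-40, -40, 96]
6 | MUL | [-40, -3840]
7 | SUB | [3800]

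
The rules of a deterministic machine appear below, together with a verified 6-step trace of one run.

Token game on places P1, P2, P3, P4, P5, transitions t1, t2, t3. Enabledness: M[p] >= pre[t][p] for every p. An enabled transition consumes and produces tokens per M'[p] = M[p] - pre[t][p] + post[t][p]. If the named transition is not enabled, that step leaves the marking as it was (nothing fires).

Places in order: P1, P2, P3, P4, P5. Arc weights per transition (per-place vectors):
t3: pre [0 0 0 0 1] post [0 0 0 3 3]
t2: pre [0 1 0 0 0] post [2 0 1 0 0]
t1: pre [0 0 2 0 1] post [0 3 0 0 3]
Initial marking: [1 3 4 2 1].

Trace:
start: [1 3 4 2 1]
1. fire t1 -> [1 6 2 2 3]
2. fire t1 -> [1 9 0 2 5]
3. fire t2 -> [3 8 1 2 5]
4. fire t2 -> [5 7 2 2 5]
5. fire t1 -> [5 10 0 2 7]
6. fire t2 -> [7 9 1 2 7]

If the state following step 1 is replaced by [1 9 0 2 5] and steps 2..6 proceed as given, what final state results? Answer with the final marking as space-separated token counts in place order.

7 9 1 2 7

state after step 1 := [1 9 0 2 5]
2. fire t1 -> [1 9 0 2 5]
3. fire t2 -> [3 8 1 2 5]
4. fire t2 -> [5 7 2 2 5]
5. fire t1 -> [5 10 0 2 7]
6. fire t2 -> [7 9 1 2 7]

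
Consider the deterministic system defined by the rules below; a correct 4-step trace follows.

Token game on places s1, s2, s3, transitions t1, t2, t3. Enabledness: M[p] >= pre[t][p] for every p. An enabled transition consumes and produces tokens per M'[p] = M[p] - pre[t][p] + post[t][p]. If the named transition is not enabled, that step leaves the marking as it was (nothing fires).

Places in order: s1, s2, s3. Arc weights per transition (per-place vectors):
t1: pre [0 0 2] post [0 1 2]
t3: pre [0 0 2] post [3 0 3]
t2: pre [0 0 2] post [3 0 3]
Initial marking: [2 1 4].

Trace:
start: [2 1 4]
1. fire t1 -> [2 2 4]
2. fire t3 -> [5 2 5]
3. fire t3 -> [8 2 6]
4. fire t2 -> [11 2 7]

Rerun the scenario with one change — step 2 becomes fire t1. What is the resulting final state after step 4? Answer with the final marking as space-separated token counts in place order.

8 3 6

(re-executing from step 2 with the substitution; state before step 2: [2 2 4])
2. fire t1 -> [2 3 4]
3. fire t3 -> [5 3 5]
4. fire t2 -> [8 3 6]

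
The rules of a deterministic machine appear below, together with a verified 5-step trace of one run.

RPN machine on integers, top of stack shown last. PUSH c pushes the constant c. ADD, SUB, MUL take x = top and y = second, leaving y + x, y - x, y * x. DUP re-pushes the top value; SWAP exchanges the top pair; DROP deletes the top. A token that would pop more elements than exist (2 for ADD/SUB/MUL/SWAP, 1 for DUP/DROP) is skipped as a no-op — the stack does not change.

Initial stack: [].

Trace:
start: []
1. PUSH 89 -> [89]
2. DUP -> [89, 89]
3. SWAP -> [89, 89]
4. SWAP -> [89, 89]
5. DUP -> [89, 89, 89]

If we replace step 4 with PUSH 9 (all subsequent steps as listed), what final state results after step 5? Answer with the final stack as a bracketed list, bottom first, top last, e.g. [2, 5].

[89, 89, 9, 9]

(re-executing from step 4 with the substitution; state before step 4: [89, 89])
4. PUSH 9 -> [89, 89, 9]
5. DUP -> [89, 89, 9, 9]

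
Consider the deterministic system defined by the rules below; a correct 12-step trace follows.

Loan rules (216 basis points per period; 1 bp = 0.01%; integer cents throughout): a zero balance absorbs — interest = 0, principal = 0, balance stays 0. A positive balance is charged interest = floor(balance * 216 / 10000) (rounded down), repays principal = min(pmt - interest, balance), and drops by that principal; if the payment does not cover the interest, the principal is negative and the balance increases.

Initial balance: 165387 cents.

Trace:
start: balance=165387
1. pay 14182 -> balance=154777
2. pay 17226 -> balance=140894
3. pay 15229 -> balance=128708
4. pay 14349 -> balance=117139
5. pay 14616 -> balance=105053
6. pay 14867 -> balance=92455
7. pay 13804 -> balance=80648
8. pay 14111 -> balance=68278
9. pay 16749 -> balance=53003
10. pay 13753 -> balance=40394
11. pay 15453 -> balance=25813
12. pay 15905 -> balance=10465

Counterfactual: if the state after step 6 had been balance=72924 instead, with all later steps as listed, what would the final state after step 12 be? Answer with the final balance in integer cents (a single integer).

state after step 6 := balance=72924
7. pay 13804 -> balance=60695
8. pay 14111 -> balance=47895
9. pay 16749 -> balance=32180
10. pay 13753 -> balance=19122
11. pay 15453 -> balance=4082
12. pay 15905 -> balance=0

0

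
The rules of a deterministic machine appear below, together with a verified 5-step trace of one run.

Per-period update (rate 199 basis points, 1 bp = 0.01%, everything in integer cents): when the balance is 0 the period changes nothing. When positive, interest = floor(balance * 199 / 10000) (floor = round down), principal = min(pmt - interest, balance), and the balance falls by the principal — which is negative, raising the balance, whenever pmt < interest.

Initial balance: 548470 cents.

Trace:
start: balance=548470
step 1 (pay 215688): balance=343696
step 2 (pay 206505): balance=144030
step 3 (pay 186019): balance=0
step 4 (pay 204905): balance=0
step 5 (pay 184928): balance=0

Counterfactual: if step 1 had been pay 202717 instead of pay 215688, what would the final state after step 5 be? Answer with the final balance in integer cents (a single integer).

0

(re-executing from step 1 with the substitution; state before step 1: balance=548470)
step 1 (pay 202717): balance=356667
step 2 (pay 206505): balance=157259
step 3 (pay 186019): balance=0
step 4 (pay 204905): balance=0
step 5 (pay 184928): balance=0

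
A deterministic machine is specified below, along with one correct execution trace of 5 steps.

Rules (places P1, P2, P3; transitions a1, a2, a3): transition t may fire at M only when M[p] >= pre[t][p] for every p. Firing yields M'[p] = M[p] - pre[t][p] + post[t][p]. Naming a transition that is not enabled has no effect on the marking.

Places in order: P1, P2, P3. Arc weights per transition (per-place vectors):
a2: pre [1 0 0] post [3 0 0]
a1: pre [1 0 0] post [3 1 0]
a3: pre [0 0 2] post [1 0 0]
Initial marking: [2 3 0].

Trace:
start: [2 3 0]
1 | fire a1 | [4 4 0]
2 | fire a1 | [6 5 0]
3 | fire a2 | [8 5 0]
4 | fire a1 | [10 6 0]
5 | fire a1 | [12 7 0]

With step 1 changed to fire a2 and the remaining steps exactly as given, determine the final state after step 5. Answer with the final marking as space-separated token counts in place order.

(re-executing from step 1 with the substitution; state before step 1: [2 3 0])
1 | fire a2 | [4 3 0]
2 | fire a1 | [6 4 0]
3 | fire a2 | [8 4 0]
4 | fire a1 | [10 5 0]
5 | fire a1 | [12 6 0]

12 6 0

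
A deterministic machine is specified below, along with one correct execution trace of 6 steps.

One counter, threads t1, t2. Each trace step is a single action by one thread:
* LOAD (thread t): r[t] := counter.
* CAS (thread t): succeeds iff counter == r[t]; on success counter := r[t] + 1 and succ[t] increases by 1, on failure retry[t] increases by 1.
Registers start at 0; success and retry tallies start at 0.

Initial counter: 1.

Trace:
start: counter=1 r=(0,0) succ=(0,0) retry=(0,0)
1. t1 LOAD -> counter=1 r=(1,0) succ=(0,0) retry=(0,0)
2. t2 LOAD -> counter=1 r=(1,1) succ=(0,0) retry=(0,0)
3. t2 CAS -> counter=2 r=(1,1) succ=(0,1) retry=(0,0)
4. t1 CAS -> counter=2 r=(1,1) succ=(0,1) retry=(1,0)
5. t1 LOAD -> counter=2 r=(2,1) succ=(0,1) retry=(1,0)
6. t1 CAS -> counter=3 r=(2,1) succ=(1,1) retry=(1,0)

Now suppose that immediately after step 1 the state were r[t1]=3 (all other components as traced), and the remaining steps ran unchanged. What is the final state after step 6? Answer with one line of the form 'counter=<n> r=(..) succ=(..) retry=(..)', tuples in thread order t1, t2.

state after step 1 := counter=1 r=(3,0) succ=(0,0) retry=(0,0)
2. t2 LOAD -> counter=1 r=(3,1) succ=(0,0) retry=(0,0)
3. t2 CAS -> counter=2 r=(3,1) succ=(0,1) retry=(0,0)
4. t1 CAS -> counter=2 r=(3,1) succ=(0,1) retry=(1,0)
5. t1 LOAD -> counter=2 r=(2,1) succ=(0,1) retry=(1,0)
6. t1 CAS -> counter=3 r=(2,1) succ=(1,1) retry=(1,0)

counter=3 r=(2,1) succ=(1,1) retry=(1,0)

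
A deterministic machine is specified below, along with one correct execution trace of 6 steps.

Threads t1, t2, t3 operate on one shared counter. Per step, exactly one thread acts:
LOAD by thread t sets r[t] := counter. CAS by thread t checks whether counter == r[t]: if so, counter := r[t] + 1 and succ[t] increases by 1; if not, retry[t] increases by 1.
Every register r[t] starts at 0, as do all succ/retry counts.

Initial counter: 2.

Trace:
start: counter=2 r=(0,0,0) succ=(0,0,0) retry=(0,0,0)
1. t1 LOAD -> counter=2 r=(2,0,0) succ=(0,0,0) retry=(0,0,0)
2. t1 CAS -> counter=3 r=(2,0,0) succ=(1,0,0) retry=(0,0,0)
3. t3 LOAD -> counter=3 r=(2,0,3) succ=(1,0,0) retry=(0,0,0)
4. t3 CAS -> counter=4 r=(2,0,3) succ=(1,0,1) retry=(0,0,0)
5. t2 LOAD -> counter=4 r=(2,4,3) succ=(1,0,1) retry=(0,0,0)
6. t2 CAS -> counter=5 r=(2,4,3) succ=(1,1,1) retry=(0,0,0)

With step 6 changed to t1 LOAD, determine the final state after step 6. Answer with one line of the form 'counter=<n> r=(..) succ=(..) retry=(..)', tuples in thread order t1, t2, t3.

(re-executing from step 6 with the substitution; state before step 6: counter=4 r=(2,4,3) succ=(1,0,1) retry=(0,0,0))
6. t1 LOAD -> counter=4 r=(4,4,3) succ=(1,0,1) retry=(0,0,0)

counter=4 r=(4,4,3) succ=(1,0,1) retry=(0,0,0)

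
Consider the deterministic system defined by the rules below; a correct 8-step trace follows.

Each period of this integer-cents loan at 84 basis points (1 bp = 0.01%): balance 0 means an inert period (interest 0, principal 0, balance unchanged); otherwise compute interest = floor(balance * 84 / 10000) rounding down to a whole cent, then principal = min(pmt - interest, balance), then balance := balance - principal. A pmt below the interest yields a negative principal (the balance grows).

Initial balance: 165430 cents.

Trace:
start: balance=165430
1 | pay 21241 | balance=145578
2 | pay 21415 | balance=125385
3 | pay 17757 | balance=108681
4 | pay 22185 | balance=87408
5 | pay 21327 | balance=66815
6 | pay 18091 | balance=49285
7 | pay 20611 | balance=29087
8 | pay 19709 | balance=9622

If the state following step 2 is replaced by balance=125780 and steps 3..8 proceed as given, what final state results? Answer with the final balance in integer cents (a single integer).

10037

state after step 2 := balance=125780
3 | pay 17757 | balance=109079
4 | pay 22185 | balance=87810
5 | pay 21327 | balance=67220
6 | pay 18091 | balance=49693
7 | pay 20611 | balance=29499
8 | pay 19709 | balance=10037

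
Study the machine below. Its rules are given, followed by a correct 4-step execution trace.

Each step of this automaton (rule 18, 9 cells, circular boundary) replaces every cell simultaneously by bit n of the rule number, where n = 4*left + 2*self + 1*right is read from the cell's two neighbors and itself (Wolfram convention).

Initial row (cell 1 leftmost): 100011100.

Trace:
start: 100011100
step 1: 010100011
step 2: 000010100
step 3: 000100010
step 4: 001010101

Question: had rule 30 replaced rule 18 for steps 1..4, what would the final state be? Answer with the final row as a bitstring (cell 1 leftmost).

(re-executing steps 1..4 under rule 30; state before step 1: 100011100)
step 1: 110110011
step 2: 000101110
step 3: 001101001
step 4: 111001111

111001111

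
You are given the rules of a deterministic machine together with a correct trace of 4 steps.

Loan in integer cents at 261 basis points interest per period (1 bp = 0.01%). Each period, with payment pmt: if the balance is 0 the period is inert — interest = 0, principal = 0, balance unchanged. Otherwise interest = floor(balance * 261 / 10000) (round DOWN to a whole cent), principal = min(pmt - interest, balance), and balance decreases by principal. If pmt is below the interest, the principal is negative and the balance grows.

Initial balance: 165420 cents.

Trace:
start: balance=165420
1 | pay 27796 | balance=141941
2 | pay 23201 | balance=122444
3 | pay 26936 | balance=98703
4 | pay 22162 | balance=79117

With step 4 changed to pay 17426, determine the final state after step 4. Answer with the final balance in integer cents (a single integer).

83853

(re-executing from step 4 with the substitution; state before step 4: balance=98703)
4 | pay 17426 | balance=83853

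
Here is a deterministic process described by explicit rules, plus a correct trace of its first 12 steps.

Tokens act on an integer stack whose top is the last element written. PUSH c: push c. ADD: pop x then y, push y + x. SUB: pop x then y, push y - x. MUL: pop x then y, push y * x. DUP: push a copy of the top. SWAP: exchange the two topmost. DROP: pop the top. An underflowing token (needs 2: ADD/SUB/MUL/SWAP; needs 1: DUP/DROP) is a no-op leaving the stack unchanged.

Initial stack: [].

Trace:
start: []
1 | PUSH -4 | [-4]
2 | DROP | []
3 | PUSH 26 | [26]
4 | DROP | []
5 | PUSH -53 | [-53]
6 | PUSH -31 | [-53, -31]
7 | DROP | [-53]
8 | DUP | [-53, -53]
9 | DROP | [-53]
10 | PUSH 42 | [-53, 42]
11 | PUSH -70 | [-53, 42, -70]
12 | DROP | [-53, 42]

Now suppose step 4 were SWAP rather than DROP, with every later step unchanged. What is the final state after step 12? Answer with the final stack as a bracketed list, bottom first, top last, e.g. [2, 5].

(re-executing from step 4 with the substitution; state before step 4: [26])
4 | SWAP | [26]
5 | PUSH -53 | [26, -53]
6 | PUSH -31 | [26, -53, -31]
7 | DROP | [26, -53]
8 | DUP | [26, -53, -53]
9 | DROP | [26, -53]
10 | PUSH 42 | [26, -53, 42]
11 | PUSH -70 | [26, -53, 42, -70]
12 | DROP | [26, -53, 42]

[26, -53, 42]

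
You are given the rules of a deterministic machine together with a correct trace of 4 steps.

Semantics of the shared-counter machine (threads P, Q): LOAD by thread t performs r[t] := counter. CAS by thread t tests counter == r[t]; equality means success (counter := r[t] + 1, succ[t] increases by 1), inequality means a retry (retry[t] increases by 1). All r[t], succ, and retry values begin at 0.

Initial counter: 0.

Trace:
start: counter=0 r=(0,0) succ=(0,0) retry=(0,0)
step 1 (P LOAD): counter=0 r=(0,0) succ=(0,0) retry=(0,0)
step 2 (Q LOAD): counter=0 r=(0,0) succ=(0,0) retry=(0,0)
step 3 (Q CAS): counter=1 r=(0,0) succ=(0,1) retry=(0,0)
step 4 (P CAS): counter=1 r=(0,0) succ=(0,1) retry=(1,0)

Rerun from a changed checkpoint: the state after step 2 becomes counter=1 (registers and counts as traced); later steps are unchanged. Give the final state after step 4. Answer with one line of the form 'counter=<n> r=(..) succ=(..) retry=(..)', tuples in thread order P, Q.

state after step 2 := counter=1 r=(0,0) succ=(0,0) retry=(0,0)
step 3 (Q CAS): counter=1 r=(0,0) succ=(0,0) retry=(0,1)
step 4 (P CAS): counter=1 r=(0,0) succ=(0,0) retry=(1,1)

counter=1 r=(0,0) succ=(0,0) retry=(1,1)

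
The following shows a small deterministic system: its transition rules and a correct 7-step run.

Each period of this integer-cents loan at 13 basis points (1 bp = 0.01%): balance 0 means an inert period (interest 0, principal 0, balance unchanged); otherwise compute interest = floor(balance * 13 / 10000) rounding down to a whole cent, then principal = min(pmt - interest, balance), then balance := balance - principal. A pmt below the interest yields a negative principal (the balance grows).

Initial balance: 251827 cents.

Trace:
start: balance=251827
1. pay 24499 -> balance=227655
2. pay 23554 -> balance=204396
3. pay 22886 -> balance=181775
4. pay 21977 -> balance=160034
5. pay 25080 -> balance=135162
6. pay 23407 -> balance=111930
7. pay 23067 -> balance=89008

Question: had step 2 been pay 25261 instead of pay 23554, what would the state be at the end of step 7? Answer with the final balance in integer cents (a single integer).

(re-executing from step 2 with the substitution; state before step 2: balance=227655)
2. pay 25261 -> balance=202689
3. pay 22886 -> balance=180066
4. pay 21977 -> balance=158323
5. pay 25080 -> balance=133448
6. pay 23407 -> balance=110214
7. pay 23067 -> balance=87290

87290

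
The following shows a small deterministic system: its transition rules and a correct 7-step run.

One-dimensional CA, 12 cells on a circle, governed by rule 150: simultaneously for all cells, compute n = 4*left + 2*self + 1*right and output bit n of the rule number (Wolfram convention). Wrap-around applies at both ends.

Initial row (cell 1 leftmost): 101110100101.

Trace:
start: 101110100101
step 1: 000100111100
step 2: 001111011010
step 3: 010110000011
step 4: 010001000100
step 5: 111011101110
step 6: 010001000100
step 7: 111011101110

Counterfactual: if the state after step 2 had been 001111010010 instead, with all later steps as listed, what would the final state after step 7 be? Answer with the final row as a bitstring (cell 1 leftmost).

state after step 2 := 001111010010
step 3: 010110011111
step 4: 010001101110
step 5: 111010000101
step 6: 110011001100
step 7: 001100110011

001100110011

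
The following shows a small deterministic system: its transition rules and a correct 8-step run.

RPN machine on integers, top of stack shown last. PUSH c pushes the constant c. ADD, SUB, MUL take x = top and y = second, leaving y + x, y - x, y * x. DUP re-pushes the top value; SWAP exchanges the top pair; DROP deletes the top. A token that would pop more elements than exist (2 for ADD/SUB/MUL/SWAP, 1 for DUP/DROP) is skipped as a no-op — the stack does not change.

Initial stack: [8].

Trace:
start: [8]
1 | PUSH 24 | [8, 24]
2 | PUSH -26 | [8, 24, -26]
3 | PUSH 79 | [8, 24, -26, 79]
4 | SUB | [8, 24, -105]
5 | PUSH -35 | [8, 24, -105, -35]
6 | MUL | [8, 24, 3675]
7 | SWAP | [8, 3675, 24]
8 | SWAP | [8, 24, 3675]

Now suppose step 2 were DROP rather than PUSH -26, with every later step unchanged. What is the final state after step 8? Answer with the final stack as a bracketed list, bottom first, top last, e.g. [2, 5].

(re-executing from step 2 with the substitution; state before step 2: [8, 24])
2 | DROP | [8]
3 | PUSH 79 | [8, 79]
4 | SUB | [-71]
5 | PUSH -35 | [-71, -35]
6 | MUL | [2485]
7 | SWAP | [2485]
8 | SWAP | [2485]

[2485]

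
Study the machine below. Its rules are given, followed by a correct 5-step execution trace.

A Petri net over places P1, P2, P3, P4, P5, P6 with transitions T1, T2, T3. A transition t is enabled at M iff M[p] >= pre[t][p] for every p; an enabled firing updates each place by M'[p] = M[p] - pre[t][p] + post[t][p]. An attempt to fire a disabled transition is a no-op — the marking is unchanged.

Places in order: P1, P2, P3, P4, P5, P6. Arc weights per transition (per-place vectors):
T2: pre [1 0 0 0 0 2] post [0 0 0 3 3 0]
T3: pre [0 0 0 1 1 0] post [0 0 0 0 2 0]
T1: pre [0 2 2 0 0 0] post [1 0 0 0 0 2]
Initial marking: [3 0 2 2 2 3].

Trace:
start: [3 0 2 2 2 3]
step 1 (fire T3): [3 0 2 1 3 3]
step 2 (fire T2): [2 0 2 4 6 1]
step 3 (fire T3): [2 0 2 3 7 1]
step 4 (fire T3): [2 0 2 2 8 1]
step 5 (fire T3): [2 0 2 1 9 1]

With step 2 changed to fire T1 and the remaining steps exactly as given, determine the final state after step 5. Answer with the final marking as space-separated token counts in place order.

3 0 2 0 4 3

(re-executing from step 2 with the substitution; state before step 2: [3 0 2 1 3 3])
step 2 (fire T1): [3 0 2 1 3 3]
step 3 (fire T3): [3 0 2 0 4 3]
step 4 (fire T3): [3 0 2 0 4 3]
step 5 (fire T3): [3 0 2 0 4 3]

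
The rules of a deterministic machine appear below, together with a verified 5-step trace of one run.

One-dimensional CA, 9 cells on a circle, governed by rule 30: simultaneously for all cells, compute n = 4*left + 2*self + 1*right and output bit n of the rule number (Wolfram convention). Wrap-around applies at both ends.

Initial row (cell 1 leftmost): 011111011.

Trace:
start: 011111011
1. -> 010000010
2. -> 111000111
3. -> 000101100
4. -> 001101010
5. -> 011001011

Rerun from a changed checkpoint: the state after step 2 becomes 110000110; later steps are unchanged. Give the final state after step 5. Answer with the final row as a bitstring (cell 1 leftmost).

001000010

state after step 2 := 110000110
3. -> 101001100
4. -> 101111011
5. -> 001000010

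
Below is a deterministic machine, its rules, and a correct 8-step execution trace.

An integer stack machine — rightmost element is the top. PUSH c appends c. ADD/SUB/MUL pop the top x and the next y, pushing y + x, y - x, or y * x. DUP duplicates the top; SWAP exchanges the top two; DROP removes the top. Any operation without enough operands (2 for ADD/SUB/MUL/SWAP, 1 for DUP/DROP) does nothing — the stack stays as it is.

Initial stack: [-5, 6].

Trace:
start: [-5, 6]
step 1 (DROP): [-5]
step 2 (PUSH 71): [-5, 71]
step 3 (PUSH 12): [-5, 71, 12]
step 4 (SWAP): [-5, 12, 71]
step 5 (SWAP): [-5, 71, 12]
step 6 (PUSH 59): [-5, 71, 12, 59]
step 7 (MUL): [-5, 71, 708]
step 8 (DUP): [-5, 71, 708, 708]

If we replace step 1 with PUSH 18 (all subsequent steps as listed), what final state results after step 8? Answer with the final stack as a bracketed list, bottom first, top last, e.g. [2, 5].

(re-executing from step 1 with the substitution; state before step 1: [-5, 6])
step 1 (PUSH 18): [-5, 6, 18]
step 2 (PUSH 71): [-5, 6, 18, 71]
step 3 (PUSH 12): [-5, 6, 18, 71, 12]
step 4 (SWAP): [-5, 6, 18, 12, 71]
step 5 (SWAP): [-5, 6, 18, 71, 12]
step 6 (PUSH 59): [-5, 6, 18, 71, 12, 59]
step 7 (MUL): [-5, 6, 18, 71, 708]
step 8 (DUP): [-5, 6, 18, 71, 708, 708]

[-5, 6, 18, 71, 708, 708]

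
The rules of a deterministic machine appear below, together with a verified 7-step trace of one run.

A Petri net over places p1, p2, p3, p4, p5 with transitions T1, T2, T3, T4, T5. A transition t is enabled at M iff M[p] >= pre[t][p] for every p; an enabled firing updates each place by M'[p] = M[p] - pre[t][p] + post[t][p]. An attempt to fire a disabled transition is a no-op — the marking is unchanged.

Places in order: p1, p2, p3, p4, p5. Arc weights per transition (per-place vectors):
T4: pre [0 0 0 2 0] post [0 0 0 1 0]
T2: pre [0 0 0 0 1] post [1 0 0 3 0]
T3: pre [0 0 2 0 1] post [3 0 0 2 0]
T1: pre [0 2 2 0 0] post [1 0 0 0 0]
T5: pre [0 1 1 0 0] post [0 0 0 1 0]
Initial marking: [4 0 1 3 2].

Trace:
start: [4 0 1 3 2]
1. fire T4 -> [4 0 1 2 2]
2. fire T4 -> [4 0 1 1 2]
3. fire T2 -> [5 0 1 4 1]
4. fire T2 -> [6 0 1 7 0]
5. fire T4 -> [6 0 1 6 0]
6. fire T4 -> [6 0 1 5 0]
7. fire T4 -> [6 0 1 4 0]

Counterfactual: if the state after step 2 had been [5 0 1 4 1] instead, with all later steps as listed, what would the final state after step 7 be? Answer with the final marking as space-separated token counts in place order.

state after step 2 := [5 0 1 4 1]
3. fire T2 -> [6 0 1 7 0]
4. fire T2 -> [6 0 1 7 0]
5. fire T4 -> [6 0 1 6 0]
6. fire T4 -> [6 0 1 5 0]
7. fire T4 -> [6 0 1 4 0]

6 0 1 4 0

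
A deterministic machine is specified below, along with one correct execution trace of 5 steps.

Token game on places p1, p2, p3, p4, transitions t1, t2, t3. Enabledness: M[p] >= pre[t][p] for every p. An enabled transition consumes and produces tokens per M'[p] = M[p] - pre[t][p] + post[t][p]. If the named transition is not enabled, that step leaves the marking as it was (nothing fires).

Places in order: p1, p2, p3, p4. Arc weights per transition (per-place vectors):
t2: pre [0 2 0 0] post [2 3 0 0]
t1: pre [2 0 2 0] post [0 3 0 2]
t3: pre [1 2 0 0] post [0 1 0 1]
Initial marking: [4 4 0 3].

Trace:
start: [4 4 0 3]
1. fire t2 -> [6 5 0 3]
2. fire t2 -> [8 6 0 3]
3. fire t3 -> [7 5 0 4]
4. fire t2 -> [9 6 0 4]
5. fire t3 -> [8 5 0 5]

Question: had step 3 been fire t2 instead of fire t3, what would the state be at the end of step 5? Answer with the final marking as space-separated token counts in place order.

(re-executing from step 3 with the substitution; state before step 3: [8 6 0 3])
3. fire t2 -> [10 7 0 3]
4. fire t2 -> [12 8 0 3]
5. fire t3 -> [11 7 0 4]

11 7 0 4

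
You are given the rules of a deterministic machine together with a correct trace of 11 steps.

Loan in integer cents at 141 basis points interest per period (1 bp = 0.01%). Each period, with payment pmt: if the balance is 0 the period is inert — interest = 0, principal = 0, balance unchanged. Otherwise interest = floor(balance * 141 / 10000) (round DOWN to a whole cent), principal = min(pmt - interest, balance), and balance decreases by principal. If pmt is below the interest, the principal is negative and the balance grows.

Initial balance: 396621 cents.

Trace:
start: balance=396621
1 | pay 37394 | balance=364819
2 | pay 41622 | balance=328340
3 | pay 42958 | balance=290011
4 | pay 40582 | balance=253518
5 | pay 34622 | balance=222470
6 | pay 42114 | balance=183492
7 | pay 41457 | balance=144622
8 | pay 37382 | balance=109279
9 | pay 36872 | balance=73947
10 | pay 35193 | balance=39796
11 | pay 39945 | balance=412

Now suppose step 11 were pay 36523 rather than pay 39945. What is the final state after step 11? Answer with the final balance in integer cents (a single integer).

3834

(re-executing from step 11 with the substitution; state before step 11: balance=39796)
11 | pay 36523 | balance=3834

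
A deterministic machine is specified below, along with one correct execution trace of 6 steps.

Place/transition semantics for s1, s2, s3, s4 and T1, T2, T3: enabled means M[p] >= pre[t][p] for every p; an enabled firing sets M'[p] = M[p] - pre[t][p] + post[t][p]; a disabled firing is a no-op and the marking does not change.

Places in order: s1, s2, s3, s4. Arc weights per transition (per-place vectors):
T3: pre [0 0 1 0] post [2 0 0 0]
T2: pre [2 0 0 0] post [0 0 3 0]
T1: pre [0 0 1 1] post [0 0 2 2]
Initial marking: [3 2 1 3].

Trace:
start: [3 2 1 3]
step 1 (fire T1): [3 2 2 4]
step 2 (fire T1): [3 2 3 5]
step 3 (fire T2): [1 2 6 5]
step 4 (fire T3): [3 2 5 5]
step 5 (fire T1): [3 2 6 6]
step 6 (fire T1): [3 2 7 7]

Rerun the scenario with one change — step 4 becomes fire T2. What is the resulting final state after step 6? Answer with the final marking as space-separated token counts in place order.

1 2 8 7

(re-executing from step 4 with the substitution; state before step 4: [1 2 6 5])
step 4 (fire T2): [1 2 6 5]
step 5 (fire T1): [1 2 7 6]
step 6 (fire T1): [1 2 8 7]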